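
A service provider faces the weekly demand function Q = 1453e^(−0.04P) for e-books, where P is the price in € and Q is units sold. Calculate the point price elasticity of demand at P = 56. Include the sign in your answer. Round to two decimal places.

-2.24

At P = 56, Q = 154.684.
dQ/dP = −0.04·1453e^(−0.04P) = −0.04Q = -6.187.
ε = (dQ/dP)(P/Q) = (-6.187)(56/154.684).
|ε| > 1, so demand is elastic at this price.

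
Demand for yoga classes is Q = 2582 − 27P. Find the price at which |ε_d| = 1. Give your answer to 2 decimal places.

For linear demand Q = a − bP, ε = −bP/(a − bP). |ε| = 1 when bP = a − bP, i.e. P = a/(2b).
P = 2582/(2·27) = 2582/54 = 47.8148.

47.81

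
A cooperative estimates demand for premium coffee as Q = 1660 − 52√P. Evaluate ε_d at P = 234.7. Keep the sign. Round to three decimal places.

-0.461

At P = 234.7, Q = 863.364.
dQ/dP = −52/(2√P) = -1.697.
ε = (dQ/dP)(P/Q) = (-1.697)(234.7/863.364).
|ε| < 1, so demand is inelastic at this price.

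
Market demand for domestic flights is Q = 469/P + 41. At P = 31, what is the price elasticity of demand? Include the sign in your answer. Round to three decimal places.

At P = 31, Q = 56.129.
dQ/dP = −469/P² = -0.488.
ε = (dQ/dP)(P/Q) = (-0.488)(31/56.129).
|ε| < 1, so demand is inelastic at this price.

-0.270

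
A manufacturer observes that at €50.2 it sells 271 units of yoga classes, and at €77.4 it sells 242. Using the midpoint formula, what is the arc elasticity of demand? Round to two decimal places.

ΔQ = 242 − 271 = -29; ΔP = 77.4 − 50.2 = 27.2.
Midpoints: P̄ = 63.80, Q̄ = 256.5.
ε = (ΔQ/ΔP)(P̄/Q̄) = (-29/27.2)(63.80/256.5).

-0.27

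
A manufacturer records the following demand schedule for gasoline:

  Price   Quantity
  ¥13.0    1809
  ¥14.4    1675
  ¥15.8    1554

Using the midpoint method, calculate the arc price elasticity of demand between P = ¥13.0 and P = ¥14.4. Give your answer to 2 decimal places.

-0.75

At P = 13.0, Q = 1809; at P = 14.4, Q = 1675.
ΔQ = -134, ΔP = 1.4. Midpoints: P̄ = 13.70, Q̄ = 1742.0.
ε = (ΔQ/ΔP)(P̄/Q̄) = (-134/1.4)(13.70/1742.0).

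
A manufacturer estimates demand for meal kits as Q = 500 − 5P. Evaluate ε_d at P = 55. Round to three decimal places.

-1.222

At P = 55, Q = 225.
dQ/dP = −5.
ε = (dQ/dP)(P/Q) = (-5)(55/225).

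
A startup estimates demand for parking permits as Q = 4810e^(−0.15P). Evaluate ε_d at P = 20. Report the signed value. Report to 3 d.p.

-3.000

At P = 20, Q = 239.476.
dQ/dP = −0.15·4810e^(−0.15P) = −0.15Q = -35.921.
ε = (dQ/dP)(P/Q) = (-35.921)(20/239.476).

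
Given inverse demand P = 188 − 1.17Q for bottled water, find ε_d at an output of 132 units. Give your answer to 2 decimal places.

-0.22

At Q = 132, P = 188 − 1.17(132) = 33.56.
dP/dQ = −1.17, so dQ/dP = 1/(−1.17) = -0.855.
ε = (dQ/dP)(P/Q) = (-0.855)(33.56/132).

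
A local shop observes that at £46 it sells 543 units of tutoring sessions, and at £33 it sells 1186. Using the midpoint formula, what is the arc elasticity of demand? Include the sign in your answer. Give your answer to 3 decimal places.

-2.260

ΔQ = 1186 − 543 = 643; ΔP = 33 − 46 = -13.
Midpoints: P̄ = 39.50, Q̄ = 864.5.
ε = (ΔQ/ΔP)(P̄/Q̄) = (643/-13)(39.50/864.5).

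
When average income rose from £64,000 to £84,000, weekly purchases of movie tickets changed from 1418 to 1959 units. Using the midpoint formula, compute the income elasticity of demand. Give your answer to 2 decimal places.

ΔQ = 541, ΔI = 20000. Midpoints: Ī = 74,000, Q̄ = 1688.5.
ε_I = (ΔQ/ΔI)(Ī/Q̄) = (541/20000)(74000/1688.5).

1.19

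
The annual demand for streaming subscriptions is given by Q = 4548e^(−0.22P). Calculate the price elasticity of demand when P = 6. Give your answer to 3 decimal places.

At P = 6, Q = 1214.931.
dQ/dP = −0.22·4548e^(−0.22P) = −0.22Q = -267.285.
ε = (dQ/dP)(P/Q) = (-267.285)(6/1214.931).

-1.320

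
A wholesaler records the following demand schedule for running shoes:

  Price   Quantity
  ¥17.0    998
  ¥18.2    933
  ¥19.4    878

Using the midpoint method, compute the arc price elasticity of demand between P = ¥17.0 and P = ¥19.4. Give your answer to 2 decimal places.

At P = 17.0, Q = 998; at P = 19.4, Q = 878.
ΔQ = -120, ΔP = 2.4. Midpoints: P̄ = 18.20, Q̄ = 938.0.
ε = (ΔQ/ΔP)(P̄/Q̄) = (-120/2.4)(18.20/938.0).

-0.97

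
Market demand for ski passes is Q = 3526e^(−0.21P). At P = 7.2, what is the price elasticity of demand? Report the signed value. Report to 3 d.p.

At P = 7.2, Q = 777.372.
dQ/dP = −0.21·3526e^(−0.21P) = −0.21Q = -163.248.
ε = (dQ/dP)(P/Q) = (-163.248)(7.2/777.372).

-1.512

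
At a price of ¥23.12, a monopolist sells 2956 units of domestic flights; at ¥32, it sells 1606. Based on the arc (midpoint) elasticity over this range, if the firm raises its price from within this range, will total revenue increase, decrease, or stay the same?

decrease

Arc ε = (-1350/8.88)(27.56/2281.0) ≈ -1.837.
|ε| = 1.84 > 1, so demand is elastic. A price rise therefore reduces total revenue.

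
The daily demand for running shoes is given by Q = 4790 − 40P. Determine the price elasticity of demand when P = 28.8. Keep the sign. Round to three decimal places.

-0.317

At P = 28.8, Q = 3638.
dQ/dP = −40.
ε = (dQ/dP)(P/Q) = (-40)(28.8/3638).
|ε| < 1, so demand is inelastic at this price.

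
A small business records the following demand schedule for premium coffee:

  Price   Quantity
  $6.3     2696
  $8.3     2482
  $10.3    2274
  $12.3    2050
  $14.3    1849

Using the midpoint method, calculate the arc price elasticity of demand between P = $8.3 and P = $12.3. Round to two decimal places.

-0.49

At P = 8.3, Q = 2482; at P = 12.3, Q = 2050.
ΔQ = -432, ΔP = 4.0. Midpoints: P̄ = 10.30, Q̄ = 2266.0.
ε = (ΔQ/ΔP)(P̄/Q̄) = (-432/4.0)(10.30/2266.0).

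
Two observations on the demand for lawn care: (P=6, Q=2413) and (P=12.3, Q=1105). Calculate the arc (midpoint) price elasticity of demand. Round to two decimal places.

-1.08

ΔQ = 1105 − 2413 = -1308; ΔP = 12.3 − 6 = 6.3.
Midpoints: P̄ = 9.15, Q̄ = 1759.0.
ε = (ΔQ/ΔP)(P̄/Q̄) = (-1308/6.3)(9.15/1759.0).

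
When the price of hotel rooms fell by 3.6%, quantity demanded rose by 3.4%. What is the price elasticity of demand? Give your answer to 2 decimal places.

ε = %ΔQ / %ΔP = (3.4)/(-3.6) = -0.944.

-0.94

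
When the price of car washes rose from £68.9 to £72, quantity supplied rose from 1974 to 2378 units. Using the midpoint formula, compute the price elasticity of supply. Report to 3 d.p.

ΔQ = 2378 − 1974 = 404; ΔP = 72 − 68.9 = 3.1.
Midpoints: P̄ = 70.45, Q̄ = 2176.0.
ε_s = (ΔQ/ΔP)(P̄/Q̄) = (404/3.1)(70.45/2176.0).

4.219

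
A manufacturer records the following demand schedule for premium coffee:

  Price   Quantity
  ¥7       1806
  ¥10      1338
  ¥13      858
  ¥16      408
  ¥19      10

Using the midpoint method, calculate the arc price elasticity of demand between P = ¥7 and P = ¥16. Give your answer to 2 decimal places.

-1.61

At P = 7, Q = 1806; at P = 16, Q = 408.
ΔQ = -1398, ΔP = 9. Midpoints: P̄ = 11.50, Q̄ = 1107.0.
ε = (ΔQ/ΔP)(P̄/Q̄) = (-1398/9)(11.50/1107.0).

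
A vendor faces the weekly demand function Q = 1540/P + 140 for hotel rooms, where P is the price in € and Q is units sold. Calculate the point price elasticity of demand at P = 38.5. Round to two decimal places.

At P = 38.5, Q = 180.
dQ/dP = −1540/P² = -1.039.
ε = (dQ/dP)(P/Q) = (-1.039)(38.5/180).

-0.22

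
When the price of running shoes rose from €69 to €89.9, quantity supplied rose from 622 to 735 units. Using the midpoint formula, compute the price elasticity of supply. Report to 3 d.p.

ΔQ = 735 − 622 = 113; ΔP = 89.9 − 69 = 20.9.
Midpoints: P̄ = 79.45, Q̄ = 678.5.
ε_s = (ΔQ/ΔP)(P̄/Q̄) = (113/20.9)(79.45/678.5).

0.633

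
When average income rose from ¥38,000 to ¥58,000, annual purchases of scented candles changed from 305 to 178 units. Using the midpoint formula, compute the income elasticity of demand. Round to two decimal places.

ΔQ = -127, ΔI = 20000. Midpoints: Ī = 48,000, Q̄ = 241.5.
ε_I = (ΔQ/ΔI)(Ī/Q̄) = (-127/20000)(48000/241.5).

-1.26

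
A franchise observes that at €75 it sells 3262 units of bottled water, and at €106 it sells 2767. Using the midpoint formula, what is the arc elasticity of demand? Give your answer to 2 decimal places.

ΔQ = 2767 − 3262 = -495; ΔP = 106 − 75 = 31.
Midpoints: P̄ = 90.50, Q̄ = 3014.5.
ε = (ΔQ/ΔP)(P̄/Q̄) = (-495/31)(90.50/3014.5).

-0.48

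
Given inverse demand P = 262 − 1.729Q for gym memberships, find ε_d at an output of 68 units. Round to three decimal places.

-1.228

At Q = 68, P = 262 − 1.729(68) = 144.43.
dP/dQ = −1.729, so dQ/dP = 1/(−1.729) = -0.578.
ε = (dQ/dP)(P/Q) = (-0.578)(144.43/68).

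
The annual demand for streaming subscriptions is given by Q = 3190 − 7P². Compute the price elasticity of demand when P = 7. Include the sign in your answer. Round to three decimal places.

At P = 7, Q = 2847.
dQ/dP = −14P = -98.
ε = (dQ/dP)(P/Q) = (-98)(7/2847).
|ε| < 1, so demand is inelastic at this price.

-0.241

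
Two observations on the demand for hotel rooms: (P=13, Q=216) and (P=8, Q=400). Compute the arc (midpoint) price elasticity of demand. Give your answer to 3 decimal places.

ΔQ = 400 − 216 = 184; ΔP = 8 − 13 = -5.
Midpoints: P̄ = 10.50, Q̄ = 308.0.
ε = (ΔQ/ΔP)(P̄/Q̄) = (184/-5)(10.50/308.0).

-1.255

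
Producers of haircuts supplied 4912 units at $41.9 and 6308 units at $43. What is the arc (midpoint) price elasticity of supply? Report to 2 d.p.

ΔQ = 6308 − 4912 = 1396; ΔP = 43 − 41.9 = 1.1.
Midpoints: P̄ = 42.45, Q̄ = 5610.0.
ε_s = (ΔQ/ΔP)(P̄/Q̄) = (1396/1.1)(42.45/5610.0).

9.60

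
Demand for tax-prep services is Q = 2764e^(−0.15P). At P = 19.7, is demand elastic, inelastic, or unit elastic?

elastic

Q = 143.945, dQ/dP = -21.592.
ε = (dQ/dP)(P/Q) ≈ -2.955.
|ε| = 2.95 > 1.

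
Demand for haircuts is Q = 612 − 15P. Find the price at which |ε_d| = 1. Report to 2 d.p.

20.40

For linear demand Q = a − bP, ε = −bP/(a − bP). |ε| = 1 when bP = a − bP, i.e. P = a/(2b).
P = 612/(2·15) = 612/30 = 20.4000.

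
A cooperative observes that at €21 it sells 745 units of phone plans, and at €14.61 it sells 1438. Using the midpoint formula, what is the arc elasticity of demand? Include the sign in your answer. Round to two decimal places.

-1.77

ΔQ = 1438 − 745 = 693; ΔP = 14.61 − 21 = -6.39.
Midpoints: P̄ = 17.80, Q̄ = 1091.5.
ε = (ΔQ/ΔP)(P̄/Q̄) = (693/-6.39)(17.80/1091.5).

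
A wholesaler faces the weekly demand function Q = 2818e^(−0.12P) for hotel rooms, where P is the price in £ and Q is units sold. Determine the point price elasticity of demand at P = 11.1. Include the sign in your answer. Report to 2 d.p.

At P = 11.1, Q = 743.808.
dQ/dP = −0.12·2818e^(−0.12P) = −0.12Q = -89.257.
ε = (dQ/dP)(P/Q) = (-89.257)(11.1/743.808).
|ε| > 1, so demand is elastic at this price.

-1.33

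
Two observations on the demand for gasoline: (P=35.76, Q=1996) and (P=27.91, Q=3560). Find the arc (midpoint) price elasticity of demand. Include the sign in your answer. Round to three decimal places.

-2.283

ΔQ = 3560 − 1996 = 1564; ΔP = 27.91 − 35.76 = -7.85.
Midpoints: P̄ = 31.84, Q̄ = 2778.0.
ε = (ΔQ/ΔP)(P̄/Q̄) = (1564/-7.85)(31.84/2778.0).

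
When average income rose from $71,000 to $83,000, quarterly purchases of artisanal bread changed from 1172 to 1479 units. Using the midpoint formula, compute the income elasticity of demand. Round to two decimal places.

ΔQ = 307, ΔI = 12000. Midpoints: Ī = 77,000, Q̄ = 1325.5.
ε_I = (ΔQ/ΔI)(Ī/Q̄) = (307/12000)(77000/1325.5).

1.49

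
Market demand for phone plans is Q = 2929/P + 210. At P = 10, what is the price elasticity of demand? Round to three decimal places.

-0.582

At P = 10, Q = 502.900.
dQ/dP = −2929/P² = -29.290.
ε = (dQ/dP)(P/Q) = (-29.290)(10/502.900).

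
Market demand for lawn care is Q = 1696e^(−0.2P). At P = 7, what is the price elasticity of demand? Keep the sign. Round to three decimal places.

At P = 7, Q = 418.228.
dQ/dP = −0.2·1696e^(−0.2P) = −0.2Q = -83.646.
ε = (dQ/dP)(P/Q) = (-83.646)(7/418.228).

-1.400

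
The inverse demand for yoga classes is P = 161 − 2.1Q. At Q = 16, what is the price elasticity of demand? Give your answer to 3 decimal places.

At Q = 16, P = 161 − 2.1(16) = 127.40.
dP/dQ = −2.1, so dQ/dP = 1/(−2.1) = -0.476.
ε = (dQ/dP)(P/Q) = (-0.476)(127.40/16).

-3.792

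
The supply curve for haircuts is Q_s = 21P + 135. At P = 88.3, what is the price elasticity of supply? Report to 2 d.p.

0.93

At P = 88.3, Q_s = 1989.30.
dQ_s/dP = 21.
ε_s = (dQ_s/dP)(P/Q_s) = (21)(88.3/1989.30).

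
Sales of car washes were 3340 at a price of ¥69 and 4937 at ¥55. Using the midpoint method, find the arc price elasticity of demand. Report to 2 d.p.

-1.71

ΔQ = 4937 − 3340 = 1597; ΔP = 55 − 69 = -14.
Midpoints: P̄ = 62.00, Q̄ = 4138.5.
ε = (ΔQ/ΔP)(P̄/Q̄) = (1597/-14)(62.00/4138.5).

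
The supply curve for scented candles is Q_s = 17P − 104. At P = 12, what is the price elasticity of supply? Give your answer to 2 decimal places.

2.04

At P = 12, Q_s = 100.
dQ_s/dP = 17.
ε_s = (dQ_s/dP)(P/Q_s) = (17)(12/100).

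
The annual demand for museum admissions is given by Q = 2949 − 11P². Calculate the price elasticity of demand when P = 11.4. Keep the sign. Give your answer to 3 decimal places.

At P = 11.4, Q = 1519.440.
dQ/dP = −22P = -250.800.
ε = (dQ/dP)(P/Q) = (-250.800)(11.4/1519.440).
|ε| > 1, so demand is elastic at this price.

-1.882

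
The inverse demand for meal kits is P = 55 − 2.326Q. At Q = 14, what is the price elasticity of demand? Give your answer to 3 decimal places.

At Q = 14, P = 55 − 2.326(14) = 22.44.
dP/dQ = −2.326, so dQ/dP = 1/(−2.326) = -0.430.
ε = (dQ/dP)(P/Q) = (-0.430)(22.44/14).

-0.689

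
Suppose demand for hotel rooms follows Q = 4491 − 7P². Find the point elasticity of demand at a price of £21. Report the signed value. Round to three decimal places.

-4.397

At P = 21, Q = 1404.
dQ/dP = −14P = -294.
ε = (dQ/dP)(P/Q) = (-294)(21/1404).
|ε| > 1, so demand is elastic at this price.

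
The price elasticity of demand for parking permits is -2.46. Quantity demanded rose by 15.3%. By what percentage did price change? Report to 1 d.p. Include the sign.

-6.2%

%ΔP ≈ %ΔQ / ε = (15.3%)/(-2.46) = -6.22%.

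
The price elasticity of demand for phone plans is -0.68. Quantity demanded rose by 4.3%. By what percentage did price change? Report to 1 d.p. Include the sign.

-6.3%

%ΔP ≈ %ΔQ / ε = (4.3%)/(-0.68) = -6.32%.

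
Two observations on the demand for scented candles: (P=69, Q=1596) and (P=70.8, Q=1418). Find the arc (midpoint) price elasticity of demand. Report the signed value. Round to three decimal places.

-4.587

ΔQ = 1418 − 1596 = -178; ΔP = 70.8 − 69 = 1.8.
Midpoints: P̄ = 69.90, Q̄ = 1507.0.
ε = (ΔQ/ΔP)(P̄/Q̄) = (-178/1.8)(69.90/1507.0).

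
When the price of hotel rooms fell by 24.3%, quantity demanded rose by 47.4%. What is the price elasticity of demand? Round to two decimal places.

-1.95

ε = %ΔQ / %ΔP = (47.4)/(-24.3) = -1.951.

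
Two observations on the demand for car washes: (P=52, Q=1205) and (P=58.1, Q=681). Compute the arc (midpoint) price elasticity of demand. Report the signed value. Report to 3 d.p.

ΔQ = 681 − 1205 = -524; ΔP = 58.1 − 52 = 6.1.
Midpoints: P̄ = 55.05, Q̄ = 943.0.
ε = (ΔQ/ΔP)(P̄/Q̄) = (-524/6.1)(55.05/943.0).

-5.015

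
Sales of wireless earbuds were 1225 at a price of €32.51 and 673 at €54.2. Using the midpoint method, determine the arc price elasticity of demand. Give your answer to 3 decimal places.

ΔQ = 673 − 1225 = -552; ΔP = 54.2 − 32.51 = 21.69.
Midpoints: P̄ = 43.36, Q̄ = 949.0.
ε = (ΔQ/ΔP)(P̄/Q̄) = (-552/21.69)(43.36/949.0).

-1.163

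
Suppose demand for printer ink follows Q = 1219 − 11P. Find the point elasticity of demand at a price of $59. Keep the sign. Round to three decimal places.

-1.139

At P = 59, Q = 570.
dQ/dP = −11.
ε = (dQ/dP)(P/Q) = (-11)(59/570).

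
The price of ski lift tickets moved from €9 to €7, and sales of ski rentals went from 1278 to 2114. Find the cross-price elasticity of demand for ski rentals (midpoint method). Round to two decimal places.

ΔQ_x = 2114 − 1278 = 836; ΔP_y = 7 − 9 = -2.
Midpoints: P̄_y = 8.00, Q̄_x = 1696.0.
ε_xy = (ΔQ_x/ΔP_y)(P̄_y/Q̄_x) = (836/-2)(8.00/1696.0).
ε_xy < 0, so the goods are complements.

-1.97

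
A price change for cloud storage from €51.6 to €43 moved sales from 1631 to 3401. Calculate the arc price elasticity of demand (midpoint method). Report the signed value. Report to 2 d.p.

ΔQ = 3401 − 1631 = 1770; ΔP = 43 − 51.6 = -8.6.
Midpoints: P̄ = 47.30, Q̄ = 2516.0.
ε = (ΔQ/ΔP)(P̄/Q̄) = (1770/-8.6)(47.30/2516.0).

-3.87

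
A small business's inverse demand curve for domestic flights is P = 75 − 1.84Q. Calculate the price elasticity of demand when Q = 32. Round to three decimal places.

At Q = 32, P = 75 − 1.84(32) = 16.12.
dP/dQ = −1.84, so dQ/dP = 1/(−1.84) = -0.543.
ε = (dQ/dP)(P/Q) = (-0.543)(16.12/32).

-0.274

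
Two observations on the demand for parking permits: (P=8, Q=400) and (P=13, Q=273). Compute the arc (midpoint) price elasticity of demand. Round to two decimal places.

ΔQ = 273 − 400 = -127; ΔP = 13 − 8 = 5.
Midpoints: P̄ = 10.50, Q̄ = 336.5.
ε = (ΔQ/ΔP)(P̄/Q̄) = (-127/5)(10.50/336.5).

-0.79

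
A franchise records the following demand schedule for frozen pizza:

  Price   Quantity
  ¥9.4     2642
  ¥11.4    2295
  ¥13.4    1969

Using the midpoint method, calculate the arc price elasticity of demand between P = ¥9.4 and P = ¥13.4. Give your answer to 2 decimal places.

At P = 9.4, Q = 2642; at P = 13.4, Q = 1969.
ΔQ = -673, ΔP = 4.0. Midpoints: P̄ = 11.40, Q̄ = 2305.5.
ε = (ΔQ/ΔP)(P̄/Q̄) = (-673/4.0)(11.40/2305.5).

-0.83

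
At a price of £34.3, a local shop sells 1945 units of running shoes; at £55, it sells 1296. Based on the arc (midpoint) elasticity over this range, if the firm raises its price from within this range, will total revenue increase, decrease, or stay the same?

increase

Arc ε = (-649/20.7)(44.65/1620.5) ≈ -0.864.
|ε| = 0.86 < 1, so demand is inelastic. A price rise therefore raises total revenue.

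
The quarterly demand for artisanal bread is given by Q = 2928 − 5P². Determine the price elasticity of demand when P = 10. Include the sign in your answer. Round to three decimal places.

At P = 10, Q = 2428.
dQ/dP = −10P = -100.
ε = (dQ/dP)(P/Q) = (-100)(10/2428).

-0.412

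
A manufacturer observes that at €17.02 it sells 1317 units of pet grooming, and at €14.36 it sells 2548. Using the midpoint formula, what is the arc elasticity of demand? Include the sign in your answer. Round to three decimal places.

-3.757

ΔQ = 2548 − 1317 = 1231; ΔP = 14.36 − 17.02 = -2.66.
Midpoints: P̄ = 15.69, Q̄ = 1932.5.
ε = (ΔQ/ΔP)(P̄/Q̄) = (1231/-2.66)(15.69/1932.5).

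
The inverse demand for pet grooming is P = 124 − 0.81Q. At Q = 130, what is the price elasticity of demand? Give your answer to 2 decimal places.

At Q = 130, P = 124 − 0.81(130) = 18.70.
dP/dQ = −0.81, so dQ/dP = 1/(−0.81) = -1.235.
ε = (dQ/dP)(P/Q) = (-1.235)(18.70/130).

-0.18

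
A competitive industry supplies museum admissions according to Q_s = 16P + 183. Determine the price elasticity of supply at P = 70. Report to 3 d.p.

At P = 70, Q_s = 1303.
dQ_s/dP = 16.
ε_s = (dQ_s/dP)(P/Q_s) = (16)(70/1303).

0.860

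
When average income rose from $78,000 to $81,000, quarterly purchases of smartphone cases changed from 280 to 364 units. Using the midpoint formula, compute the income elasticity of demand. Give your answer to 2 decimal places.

6.91

ΔQ = 84, ΔI = 3000. Midpoints: Ī = 79,500, Q̄ = 322.0.
ε_I = (ΔQ/ΔI)(Ī/Q̄) = (84/3000)(79500/322.0).
ε_I > 0, so the good is normal.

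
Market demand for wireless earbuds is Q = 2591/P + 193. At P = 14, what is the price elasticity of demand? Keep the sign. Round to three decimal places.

At P = 14, Q = 378.071.
dQ/dP = −2591/P² = -13.219.
ε = (dQ/dP)(P/Q) = (-13.219)(14/378.071).

-0.490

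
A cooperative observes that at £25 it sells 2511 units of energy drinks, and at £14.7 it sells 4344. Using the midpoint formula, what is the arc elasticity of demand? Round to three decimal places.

ΔQ = 4344 − 2511 = 1833; ΔP = 14.7 − 25 = -10.3.
Midpoints: P̄ = 19.85, Q̄ = 3427.5.
ε = (ΔQ/ΔP)(P̄/Q̄) = (1833/-10.3)(19.85/3427.5).

-1.031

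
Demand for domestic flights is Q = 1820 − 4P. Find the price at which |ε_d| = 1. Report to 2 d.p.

227.50

For linear demand Q = a − bP, ε = −bP/(a − bP). |ε| = 1 when bP = a − bP, i.e. P = a/(2b).
P = 1820/(2·4) = 1820/8 = 227.5000.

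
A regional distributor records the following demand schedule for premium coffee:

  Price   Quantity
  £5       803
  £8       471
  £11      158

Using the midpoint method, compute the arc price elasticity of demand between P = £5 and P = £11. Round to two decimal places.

At P = 5, Q = 803; at P = 11, Q = 158.
ΔQ = -645, ΔP = 6. Midpoints: P̄ = 8.00, Q̄ = 480.5.
ε = (ΔQ/ΔP)(P̄/Q̄) = (-645/6)(8.00/480.5).

-1.79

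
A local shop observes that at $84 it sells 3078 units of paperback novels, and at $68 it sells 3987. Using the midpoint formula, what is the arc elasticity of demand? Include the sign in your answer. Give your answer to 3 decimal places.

ΔQ = 3987 − 3078 = 909; ΔP = 68 − 84 = -16.
Midpoints: P̄ = 76.00, Q̄ = 3532.5.
ε = (ΔQ/ΔP)(P̄/Q̄) = (909/-16)(76.00/3532.5).

-1.222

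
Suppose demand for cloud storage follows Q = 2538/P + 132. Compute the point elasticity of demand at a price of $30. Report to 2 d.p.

-0.39

At P = 30, Q = 216.600.
dQ/dP = −2538/P² = -2.820.
ε = (dQ/dP)(P/Q) = (-2.820)(30/216.600).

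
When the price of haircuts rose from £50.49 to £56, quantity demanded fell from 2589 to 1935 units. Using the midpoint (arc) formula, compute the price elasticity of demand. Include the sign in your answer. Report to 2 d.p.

-2.79

ΔQ = 1935 − 2589 = -654; ΔP = 56 − 50.49 = 5.51.
Midpoints: P̄ = 53.25, Q̄ = 2262.0.
ε = (ΔQ/ΔP)(P̄/Q̄) = (-654/5.51)(53.25/2262.0).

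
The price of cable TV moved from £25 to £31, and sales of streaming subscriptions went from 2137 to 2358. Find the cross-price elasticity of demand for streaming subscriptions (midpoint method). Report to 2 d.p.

0.46

ΔQ_x = 2358 − 2137 = 221; ΔP_y = 31 − 25 = 6.
Midpoints: P̄_y = 28.00, Q̄_x = 2247.5.
ε_xy = (ΔQ_x/ΔP_y)(P̄_y/Q̄_x) = (221/6)(28.00/2247.5).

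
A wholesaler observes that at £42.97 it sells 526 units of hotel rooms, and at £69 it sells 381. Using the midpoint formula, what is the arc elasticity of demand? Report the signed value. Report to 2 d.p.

-0.69

ΔQ = 381 − 526 = -145; ΔP = 69 − 42.97 = 26.03.
Midpoints: P̄ = 55.98, Q̄ = 453.5.
ε = (ΔQ/ΔP)(P̄/Q̄) = (-145/26.03)(55.98/453.5).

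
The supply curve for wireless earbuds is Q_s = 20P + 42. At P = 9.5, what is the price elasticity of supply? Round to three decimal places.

At P = 9.5, Q_s = 232.
dQ_s/dP = 20.
ε_s = (dQ_s/dP)(P/Q_s) = (20)(9.5/232).

0.819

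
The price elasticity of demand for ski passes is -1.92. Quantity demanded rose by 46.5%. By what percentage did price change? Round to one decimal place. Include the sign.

%ΔP ≈ %ΔQ / ε = (46.5%)/(-1.92) = -24.22%.

-24.2%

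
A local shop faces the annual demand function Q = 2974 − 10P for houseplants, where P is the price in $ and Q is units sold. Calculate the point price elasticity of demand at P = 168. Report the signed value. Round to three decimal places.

-1.298

At P = 168, Q = 1294.
dQ/dP = −10.
ε = (dQ/dP)(P/Q) = (-10)(168/1294).
|ε| > 1, so demand is elastic at this price.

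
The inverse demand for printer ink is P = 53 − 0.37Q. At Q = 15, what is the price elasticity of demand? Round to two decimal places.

At Q = 15, P = 53 − 0.37(15) = 47.45.
dP/dQ = −0.37, so dQ/dP = 1/(−0.37) = -2.703.
ε = (dQ/dP)(P/Q) = (-2.703)(47.45/15).

-8.55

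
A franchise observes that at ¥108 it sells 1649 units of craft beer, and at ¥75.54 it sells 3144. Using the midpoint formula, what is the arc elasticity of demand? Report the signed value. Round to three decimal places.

-1.764

ΔQ = 3144 − 1649 = 1495; ΔP = 75.54 − 108 = -32.46.
Midpoints: P̄ = 91.77, Q̄ = 2396.5.
ε = (ΔQ/ΔP)(P̄/Q̄) = (1495/-32.46)(91.77/2396.5).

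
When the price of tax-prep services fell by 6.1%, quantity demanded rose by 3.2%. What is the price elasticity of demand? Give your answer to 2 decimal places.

-0.52

ε = %ΔQ / %ΔP = (3.2)/(-6.1) = -0.525.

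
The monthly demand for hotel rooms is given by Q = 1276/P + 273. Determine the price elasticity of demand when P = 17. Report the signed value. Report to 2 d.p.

At P = 17, Q = 348.059.
dQ/dP = −1276/P² = -4.415.
ε = (dQ/dP)(P/Q) = (-4.415)(17/348.059).

-0.22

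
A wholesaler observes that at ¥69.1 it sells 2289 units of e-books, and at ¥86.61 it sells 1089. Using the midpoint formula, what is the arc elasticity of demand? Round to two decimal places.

-3.16

ΔQ = 1089 − 2289 = -1200; ΔP = 86.61 − 69.1 = 17.51.
Midpoints: P̄ = 77.85, Q̄ = 1689.0.
ε = (ΔQ/ΔP)(P̄/Q̄) = (-1200/17.51)(77.85/1689.0).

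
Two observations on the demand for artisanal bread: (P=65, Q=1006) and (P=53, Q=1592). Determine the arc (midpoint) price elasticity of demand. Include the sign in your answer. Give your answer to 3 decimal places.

ΔQ = 1592 − 1006 = 586; ΔP = 53 − 65 = -12.
Midpoints: P̄ = 59.00, Q̄ = 1299.0.
ε = (ΔQ/ΔP)(P̄/Q̄) = (586/-12)(59.00/1299.0).

-2.218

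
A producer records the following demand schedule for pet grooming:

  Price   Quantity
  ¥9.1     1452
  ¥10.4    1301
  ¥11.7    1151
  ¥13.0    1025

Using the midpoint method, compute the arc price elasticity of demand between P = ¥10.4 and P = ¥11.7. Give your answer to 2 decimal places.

At P = 10.4, Q = 1301; at P = 11.7, Q = 1151.
ΔQ = -150, ΔP = 1.3. Midpoints: P̄ = 11.05, Q̄ = 1226.0.
ε = (ΔQ/ΔP)(P̄/Q̄) = (-150/1.3)(11.05/1226.0).

-1.04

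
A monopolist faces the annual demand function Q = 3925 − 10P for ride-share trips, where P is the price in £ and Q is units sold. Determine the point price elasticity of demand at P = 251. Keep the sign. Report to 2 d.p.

At P = 251, Q = 1415.
dQ/dP = −10.
ε = (dQ/dP)(P/Q) = (-10)(251/1415).
|ε| > 1, so demand is elastic at this price.

-1.77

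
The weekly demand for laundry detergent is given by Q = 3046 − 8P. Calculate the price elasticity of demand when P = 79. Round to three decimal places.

-0.262

At P = 79, Q = 2414.
dQ/dP = −8.
ε = (dQ/dP)(P/Q) = (-8)(79/2414).
|ε| < 1, so demand is inelastic at this price.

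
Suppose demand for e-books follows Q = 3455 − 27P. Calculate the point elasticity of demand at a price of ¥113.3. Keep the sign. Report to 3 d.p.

-7.727

At P = 113.3, Q = 395.900.
dQ/dP = −27.
ε = (dQ/dP)(P/Q) = (-27)(113.3/395.900).
|ε| > 1, so demand is elastic at this price.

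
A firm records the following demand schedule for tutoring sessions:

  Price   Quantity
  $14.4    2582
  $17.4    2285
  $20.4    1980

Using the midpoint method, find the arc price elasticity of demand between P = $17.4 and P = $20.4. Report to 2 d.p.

At P = 17.4, Q = 2285; at P = 20.4, Q = 1980.
ΔQ = -305, ΔP = 3.0. Midpoints: P̄ = 18.90, Q̄ = 2132.5.
ε = (ΔQ/ΔP)(P̄/Q̄) = (-305/3.0)(18.90/2132.5).

-0.90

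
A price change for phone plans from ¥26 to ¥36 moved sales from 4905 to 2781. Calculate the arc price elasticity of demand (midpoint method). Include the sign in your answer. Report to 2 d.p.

ΔQ = 2781 − 4905 = -2124; ΔP = 36 − 26 = 10.
Midpoints: P̄ = 31.00, Q̄ = 3843.0.
ε = (ΔQ/ΔP)(P̄/Q̄) = (-2124/10)(31.00/3843.0).

-1.71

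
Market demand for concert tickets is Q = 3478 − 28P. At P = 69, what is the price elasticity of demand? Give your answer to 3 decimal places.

-1.250

At P = 69, Q = 1546.
dQ/dP = −28.
ε = (dQ/dP)(P/Q) = (-28)(69/1546).
|ε| > 1, so demand is elastic at this price.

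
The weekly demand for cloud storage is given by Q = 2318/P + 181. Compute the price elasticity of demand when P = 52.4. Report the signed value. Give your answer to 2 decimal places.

-0.20

At P = 52.4, Q = 225.237.
dQ/dP = −2318/P² = -0.844.
ε = (dQ/dP)(P/Q) = (-0.844)(52.4/225.237).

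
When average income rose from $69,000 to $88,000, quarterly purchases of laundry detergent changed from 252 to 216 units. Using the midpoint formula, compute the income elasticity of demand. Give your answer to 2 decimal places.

-0.64

ΔQ = -36, ΔI = 19000. Midpoints: Ī = 78,500, Q̄ = 234.0.
ε_I = (ΔQ/ΔI)(Ī/Q̄) = (-36/19000)(78500/234.0).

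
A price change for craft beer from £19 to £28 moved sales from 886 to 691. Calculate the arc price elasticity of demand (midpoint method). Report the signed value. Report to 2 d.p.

ΔQ = 691 − 886 = -195; ΔP = 28 − 19 = 9.
Midpoints: P̄ = 23.50, Q̄ = 788.5.
ε = (ΔQ/ΔP)(P̄/Q̄) = (-195/9)(23.50/788.5).

-0.65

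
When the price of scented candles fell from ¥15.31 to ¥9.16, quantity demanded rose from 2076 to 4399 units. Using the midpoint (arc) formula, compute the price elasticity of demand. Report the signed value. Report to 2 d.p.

-1.43

ΔQ = 4399 − 2076 = 2323; ΔP = 9.16 − 15.31 = -6.15.
Midpoints: P̄ = 12.23, Q̄ = 3237.5.
ε = (ΔQ/ΔP)(P̄/Q̄) = (2323/-6.15)(12.23/3237.5).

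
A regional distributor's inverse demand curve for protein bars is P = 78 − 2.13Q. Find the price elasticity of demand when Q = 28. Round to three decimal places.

At Q = 28, P = 78 − 2.13(28) = 18.36.
dP/dQ = −2.13, so dQ/dP = 1/(−2.13) = -0.469.
ε = (dQ/dP)(P/Q) = (-0.469)(18.36/28).

-0.308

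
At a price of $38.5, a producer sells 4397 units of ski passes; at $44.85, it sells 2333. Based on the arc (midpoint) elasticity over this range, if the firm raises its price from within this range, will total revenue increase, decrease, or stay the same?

decrease

Arc ε = (-2064/6.35)(41.67/3365.0) ≈ -4.026.
|ε| = 4.03 > 1, so demand is elastic. A price rise therefore reduces total revenue.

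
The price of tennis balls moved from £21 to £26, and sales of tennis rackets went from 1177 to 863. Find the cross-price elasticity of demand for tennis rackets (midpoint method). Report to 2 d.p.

-1.45

ΔQ_x = 863 − 1177 = -314; ΔP_y = 26 − 21 = 5.
Midpoints: P̄_y = 23.50, Q̄_x = 1020.0.
ε_xy = (ΔQ_x/ΔP_y)(P̄_y/Q̄_x) = (-314/5)(23.50/1020.0).
ε_xy < 0, so the goods are complements.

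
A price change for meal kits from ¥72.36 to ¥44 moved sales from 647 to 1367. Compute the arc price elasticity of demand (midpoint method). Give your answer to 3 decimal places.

-1.467

ΔQ = 1367 − 647 = 720; ΔP = 44 − 72.36 = -28.36.
Midpoints: P̄ = 58.18, Q̄ = 1007.0.
ε = (ΔQ/ΔP)(P̄/Q̄) = (720/-28.36)(58.18/1007.0).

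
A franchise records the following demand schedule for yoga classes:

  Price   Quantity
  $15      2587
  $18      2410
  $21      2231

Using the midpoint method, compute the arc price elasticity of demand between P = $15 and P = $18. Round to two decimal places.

At P = 15, Q = 2587; at P = 18, Q = 2410.
ΔQ = -177, ΔP = 3. Midpoints: P̄ = 16.50, Q̄ = 2498.5.
ε = (ΔQ/ΔP)(P̄/Q̄) = (-177/3)(16.50/2498.5).

-0.39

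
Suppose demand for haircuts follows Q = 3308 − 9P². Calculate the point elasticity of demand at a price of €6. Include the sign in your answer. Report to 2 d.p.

-0.22

At P = 6, Q = 2984.
dQ/dP = −18P = -108.
ε = (dQ/dP)(P/Q) = (-108)(6/2984).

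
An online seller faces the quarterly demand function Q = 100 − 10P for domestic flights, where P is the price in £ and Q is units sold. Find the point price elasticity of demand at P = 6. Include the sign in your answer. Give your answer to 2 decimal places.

At P = 6, Q = 40.
dQ/dP = −10.
ε = (dQ/dP)(P/Q) = (-10)(6/40).
|ε| > 1, so demand is elastic at this price.

-1.50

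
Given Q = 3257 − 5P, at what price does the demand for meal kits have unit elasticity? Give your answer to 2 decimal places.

325.70

For linear demand Q = a − bP, ε = −bP/(a − bP). |ε| = 1 when bP = a − bP, i.e. P = a/(2b).
P = 3257/(2·5) = 3257/10 = 325.7000.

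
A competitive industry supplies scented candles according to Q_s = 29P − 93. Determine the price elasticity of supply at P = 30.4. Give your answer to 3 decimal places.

At P = 30.4, Q_s = 788.60.
dQ_s/dP = 29.
ε_s = (dQ_s/dP)(P/Q_s) = (29)(30.4/788.60).

1.118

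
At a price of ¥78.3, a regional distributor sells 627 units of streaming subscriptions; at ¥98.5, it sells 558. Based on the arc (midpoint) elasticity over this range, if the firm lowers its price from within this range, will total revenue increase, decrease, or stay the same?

Arc ε = (-69/20.2)(88.40/592.5) ≈ -0.510.
|ε| = 0.51 < 1, so demand is inelastic. A price cut therefore reduces total revenue.

decrease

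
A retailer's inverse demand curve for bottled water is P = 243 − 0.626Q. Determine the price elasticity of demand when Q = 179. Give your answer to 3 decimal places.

At Q = 179, P = 243 − 0.626(179) = 130.95.
dP/dQ = −0.626, so dQ/dP = 1/(−0.626) = -1.597.
ε = (dQ/dP)(P/Q) = (-1.597)(130.95/179).

-1.169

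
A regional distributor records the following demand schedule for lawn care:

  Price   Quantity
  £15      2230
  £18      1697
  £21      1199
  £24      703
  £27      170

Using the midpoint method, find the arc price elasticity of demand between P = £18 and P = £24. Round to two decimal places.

-2.90

At P = 18, Q = 1697; at P = 24, Q = 703.
ΔQ = -994, ΔP = 6. Midpoints: P̄ = 21.00, Q̄ = 1200.0.
ε = (ΔQ/ΔP)(P̄/Q̄) = (-994/6)(21.00/1200.0).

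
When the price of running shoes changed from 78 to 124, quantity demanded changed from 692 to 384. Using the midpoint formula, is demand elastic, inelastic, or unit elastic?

Arc ε ≈ -1.257.
|ε| = 1.26 > 1.

elastic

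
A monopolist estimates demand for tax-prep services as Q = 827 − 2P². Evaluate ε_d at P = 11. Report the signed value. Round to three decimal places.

At P = 11, Q = 585.
dQ/dP = −4P = -44.
ε = (dQ/dP)(P/Q) = (-44)(11/585).

-0.827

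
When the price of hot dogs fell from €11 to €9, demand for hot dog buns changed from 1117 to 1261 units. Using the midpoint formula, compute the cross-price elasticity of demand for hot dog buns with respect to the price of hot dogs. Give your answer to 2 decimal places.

ΔQ_x = 1261 − 1117 = 144; ΔP_y = 9 − 11 = -2.
Midpoints: P̄_y = 10.00, Q̄_x = 1189.0.
ε_xy = (ΔQ_x/ΔP_y)(P̄_y/Q̄_x) = (144/-2)(10.00/1189.0).

-0.61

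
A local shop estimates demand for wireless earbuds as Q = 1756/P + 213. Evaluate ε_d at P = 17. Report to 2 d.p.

-0.33

At P = 17, Q = 316.294.
dQ/dP = −1756/P² = -6.076.
ε = (dQ/dP)(P/Q) = (-6.076)(17/316.294).
|ε| < 1, so demand is inelastic at this price.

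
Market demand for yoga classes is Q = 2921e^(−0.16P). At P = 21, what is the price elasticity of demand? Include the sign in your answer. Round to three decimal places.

-3.360

At P = 21, Q = 101.462.
dQ/dP = −0.16·2921e^(−0.16P) = −0.16Q = -16.234.
ε = (dQ/dP)(P/Q) = (-16.234)(21/101.462).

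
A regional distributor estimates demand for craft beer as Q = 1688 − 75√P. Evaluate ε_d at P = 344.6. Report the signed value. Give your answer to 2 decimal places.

At P = 344.6, Q = 295.745.
dQ/dP = −75/(2√P) = -2.020.
ε = (dQ/dP)(P/Q) = (-2.020)(344.6/295.745).
|ε| > 1, so demand is elastic at this price.

-2.35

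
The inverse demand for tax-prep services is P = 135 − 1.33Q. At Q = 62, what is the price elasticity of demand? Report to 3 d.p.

-0.637

At Q = 62, P = 135 − 1.33(62) = 52.54.
dP/dQ = −1.33, so dQ/dP = 1/(−1.33) = -0.752.
ε = (dQ/dP)(P/Q) = (-0.752)(52.54/62).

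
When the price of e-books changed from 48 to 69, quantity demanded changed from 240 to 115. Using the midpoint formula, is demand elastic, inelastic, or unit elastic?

Arc ε ≈ -1.962.
|ε| = 1.96 > 1.

elastic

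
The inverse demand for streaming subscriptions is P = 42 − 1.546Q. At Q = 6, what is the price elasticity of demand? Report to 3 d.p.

At Q = 6, P = 42 − 1.546(6) = 32.72.
dP/dQ = −1.546, so dQ/dP = 1/(−1.546) = -0.647.
ε = (dQ/dP)(P/Q) = (-0.647)(32.72/6).

-3.528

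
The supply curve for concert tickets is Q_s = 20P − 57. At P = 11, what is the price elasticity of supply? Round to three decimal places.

1.350

At P = 11, Q_s = 163.
dQ_s/dP = 20.
ε_s = (dQ_s/dP)(P/Q_s) = (20)(11/163).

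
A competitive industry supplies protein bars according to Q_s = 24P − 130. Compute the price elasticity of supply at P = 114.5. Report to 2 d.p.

1.05

At P = 114.5, Q_s = 2618.
dQ_s/dP = 24.
ε_s = (dQ_s/dP)(P/Q_s) = (24)(114.5/2618).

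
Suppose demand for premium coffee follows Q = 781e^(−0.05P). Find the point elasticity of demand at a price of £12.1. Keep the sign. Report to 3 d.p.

-0.605

At P = 12.1, Q = 426.484.
dQ/dP = −0.05·781e^(−0.05P) = −0.05Q = -21.324.
ε = (dQ/dP)(P/Q) = (-21.324)(12.1/426.484).
|ε| < 1, so demand is inelastic at this price.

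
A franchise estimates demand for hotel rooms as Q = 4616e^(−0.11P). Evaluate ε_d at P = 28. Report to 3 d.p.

-3.080

At P = 28, Q = 212.148.
dQ/dP = −0.11·4616e^(−0.11P) = −0.11Q = -23.336.
ε = (dQ/dP)(P/Q) = (-23.336)(28/212.148).
|ε| > 1, so demand is elastic at this price.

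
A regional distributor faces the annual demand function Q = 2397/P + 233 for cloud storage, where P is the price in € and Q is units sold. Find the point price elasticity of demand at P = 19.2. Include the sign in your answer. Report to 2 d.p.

-0.35

At P = 19.2, Q = 357.844.
dQ/dP = −2397/P² = -6.502.
ε = (dQ/dP)(P/Q) = (-6.502)(19.2/357.844).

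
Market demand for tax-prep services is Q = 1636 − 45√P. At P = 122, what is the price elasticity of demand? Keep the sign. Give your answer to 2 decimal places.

-0.22

At P = 122, Q = 1138.959.
dQ/dP = −45/(2√P) = -2.037.
ε = (dQ/dP)(P/Q) = (-2.037)(122/1138.959).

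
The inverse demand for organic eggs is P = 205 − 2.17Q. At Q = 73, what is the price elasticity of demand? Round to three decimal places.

At Q = 73, P = 205 − 2.17(73) = 46.59.
dP/dQ = −2.17, so dQ/dP = 1/(−2.17) = -0.461.
ε = (dQ/dP)(P/Q) = (-0.461)(46.59/73).

-0.294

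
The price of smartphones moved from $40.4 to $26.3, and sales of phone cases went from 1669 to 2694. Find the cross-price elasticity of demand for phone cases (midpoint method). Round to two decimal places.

-1.11

ΔQ_x = 2694 − 1669 = 1025; ΔP_y = 26.3 − 40.4 = -14.1.
Midpoints: P̄_y = 33.35, Q̄_x = 2181.5.
ε_xy = (ΔQ_x/ΔP_y)(P̄_y/Q̄_x) = (1025/-14.1)(33.35/2181.5).
ε_xy < 0, so the goods are complements.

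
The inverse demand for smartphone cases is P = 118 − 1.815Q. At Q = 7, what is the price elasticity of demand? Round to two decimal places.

-8.29

At Q = 7, P = 118 − 1.815(7) = 105.30.
dP/dQ = −1.815, so dQ/dP = 1/(−1.815) = -0.551.
ε = (dQ/dP)(P/Q) = (-0.551)(105.30/7).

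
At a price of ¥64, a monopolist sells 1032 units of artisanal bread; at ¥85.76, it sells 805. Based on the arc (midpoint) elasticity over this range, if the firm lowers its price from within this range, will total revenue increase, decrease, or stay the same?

decrease

Arc ε = (-227/21.76)(74.88/918.5) ≈ -0.850.
|ε| = 0.85 < 1, so demand is inelastic. A price cut therefore reduces total revenue.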